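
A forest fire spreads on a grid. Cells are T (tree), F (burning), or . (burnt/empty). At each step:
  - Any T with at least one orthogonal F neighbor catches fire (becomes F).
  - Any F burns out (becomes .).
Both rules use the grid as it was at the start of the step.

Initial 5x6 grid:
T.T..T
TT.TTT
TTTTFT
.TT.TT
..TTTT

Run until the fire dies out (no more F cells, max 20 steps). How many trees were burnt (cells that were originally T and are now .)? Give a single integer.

Answer: 20

Derivation:
Step 1: +4 fires, +1 burnt (F count now 4)
Step 2: +5 fires, +4 burnt (F count now 5)
Step 3: +5 fires, +5 burnt (F count now 5)
Step 4: +4 fires, +5 burnt (F count now 4)
Step 5: +1 fires, +4 burnt (F count now 1)
Step 6: +1 fires, +1 burnt (F count now 1)
Step 7: +0 fires, +1 burnt (F count now 0)
Fire out after step 7
Initially T: 21, now '.': 29
Total burnt (originally-T cells now '.'): 20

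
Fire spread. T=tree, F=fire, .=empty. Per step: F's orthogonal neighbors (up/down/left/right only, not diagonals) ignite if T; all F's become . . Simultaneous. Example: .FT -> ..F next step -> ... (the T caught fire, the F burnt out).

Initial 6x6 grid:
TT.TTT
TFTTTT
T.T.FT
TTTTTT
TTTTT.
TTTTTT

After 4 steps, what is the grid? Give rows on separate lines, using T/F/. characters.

Step 1: 6 trees catch fire, 2 burn out
  TF.TTT
  F.FTFT
  T.T..F
  TTTTFT
  TTTTT.
  TTTTTT
Step 2: 9 trees catch fire, 6 burn out
  F..TFT
  ...F.F
  F.F...
  TTTF.F
  TTTTF.
  TTTTTT
Step 3: 6 trees catch fire, 9 burn out
  ...F.F
  ......
  ......
  FTF...
  TTTF..
  TTTTFT
Step 4: 5 trees catch fire, 6 burn out
  ......
  ......
  ......
  .F....
  FTF...
  TTTF.F

......
......
......
.F....
FTF...
TTTF.F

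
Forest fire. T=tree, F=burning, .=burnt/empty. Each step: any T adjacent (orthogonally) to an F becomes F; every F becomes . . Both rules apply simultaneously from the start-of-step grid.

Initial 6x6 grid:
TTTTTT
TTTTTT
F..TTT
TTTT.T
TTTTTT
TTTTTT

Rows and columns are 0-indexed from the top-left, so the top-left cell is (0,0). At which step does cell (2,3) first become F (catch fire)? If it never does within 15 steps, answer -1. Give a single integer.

Step 1: cell (2,3)='T' (+2 fires, +1 burnt)
Step 2: cell (2,3)='T' (+4 fires, +2 burnt)
Step 3: cell (2,3)='T' (+5 fires, +4 burnt)
Step 4: cell (2,3)='T' (+5 fires, +5 burnt)
Step 5: cell (2,3)='F' (+5 fires, +5 burnt)
  -> target ignites at step 5
Step 6: cell (2,3)='.' (+5 fires, +5 burnt)
Step 7: cell (2,3)='.' (+4 fires, +5 burnt)
Step 8: cell (2,3)='.' (+2 fires, +4 burnt)
Step 9: cell (2,3)='.' (+0 fires, +2 burnt)
  fire out at step 9

5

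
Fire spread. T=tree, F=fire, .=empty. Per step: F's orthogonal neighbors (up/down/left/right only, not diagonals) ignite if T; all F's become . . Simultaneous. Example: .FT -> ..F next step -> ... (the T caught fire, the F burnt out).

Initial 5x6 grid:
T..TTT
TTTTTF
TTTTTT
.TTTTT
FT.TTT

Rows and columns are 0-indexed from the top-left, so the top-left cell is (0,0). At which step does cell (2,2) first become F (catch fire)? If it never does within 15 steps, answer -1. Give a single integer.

Step 1: cell (2,2)='T' (+4 fires, +2 burnt)
Step 2: cell (2,2)='T' (+5 fires, +4 burnt)
Step 3: cell (2,2)='T' (+7 fires, +5 burnt)
Step 4: cell (2,2)='F' (+5 fires, +7 burnt)
  -> target ignites at step 4
Step 5: cell (2,2)='.' (+2 fires, +5 burnt)
Step 6: cell (2,2)='.' (+1 fires, +2 burnt)
Step 7: cell (2,2)='.' (+0 fires, +1 burnt)
  fire out at step 7

4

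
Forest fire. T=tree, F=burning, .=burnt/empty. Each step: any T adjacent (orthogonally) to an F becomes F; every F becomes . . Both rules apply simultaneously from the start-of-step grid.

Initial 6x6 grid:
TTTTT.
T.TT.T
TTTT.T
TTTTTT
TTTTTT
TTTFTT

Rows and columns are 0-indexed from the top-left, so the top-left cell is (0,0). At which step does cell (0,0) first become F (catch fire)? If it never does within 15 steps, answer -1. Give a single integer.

Step 1: cell (0,0)='T' (+3 fires, +1 burnt)
Step 2: cell (0,0)='T' (+5 fires, +3 burnt)
Step 3: cell (0,0)='T' (+6 fires, +5 burnt)
Step 4: cell (0,0)='T' (+5 fires, +6 burnt)
Step 5: cell (0,0)='T' (+5 fires, +5 burnt)
Step 6: cell (0,0)='T' (+4 fires, +5 burnt)
Step 7: cell (0,0)='T' (+2 fires, +4 burnt)
Step 8: cell (0,0)='F' (+1 fires, +2 burnt)
  -> target ignites at step 8
Step 9: cell (0,0)='.' (+0 fires, +1 burnt)
  fire out at step 9

8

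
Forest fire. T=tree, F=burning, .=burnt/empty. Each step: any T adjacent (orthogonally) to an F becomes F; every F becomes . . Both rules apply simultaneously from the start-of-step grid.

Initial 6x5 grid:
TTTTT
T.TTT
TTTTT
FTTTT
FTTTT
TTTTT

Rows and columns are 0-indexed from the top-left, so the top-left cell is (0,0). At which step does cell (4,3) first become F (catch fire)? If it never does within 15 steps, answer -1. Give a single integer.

Step 1: cell (4,3)='T' (+4 fires, +2 burnt)
Step 2: cell (4,3)='T' (+5 fires, +4 burnt)
Step 3: cell (4,3)='F' (+5 fires, +5 burnt)
  -> target ignites at step 3
Step 4: cell (4,3)='.' (+6 fires, +5 burnt)
Step 5: cell (4,3)='.' (+4 fires, +6 burnt)
Step 6: cell (4,3)='.' (+2 fires, +4 burnt)
Step 7: cell (4,3)='.' (+1 fires, +2 burnt)
Step 8: cell (4,3)='.' (+0 fires, +1 burnt)
  fire out at step 8

3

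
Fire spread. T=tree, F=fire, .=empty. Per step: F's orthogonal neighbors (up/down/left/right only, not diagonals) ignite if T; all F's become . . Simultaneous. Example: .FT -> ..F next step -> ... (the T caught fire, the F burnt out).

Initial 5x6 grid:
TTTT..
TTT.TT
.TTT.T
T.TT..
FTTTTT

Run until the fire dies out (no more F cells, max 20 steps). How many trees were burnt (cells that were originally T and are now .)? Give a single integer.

Step 1: +2 fires, +1 burnt (F count now 2)
Step 2: +1 fires, +2 burnt (F count now 1)
Step 3: +2 fires, +1 burnt (F count now 2)
Step 4: +3 fires, +2 burnt (F count now 3)
Step 5: +4 fires, +3 burnt (F count now 4)
Step 6: +2 fires, +4 burnt (F count now 2)
Step 7: +3 fires, +2 burnt (F count now 3)
Step 8: +1 fires, +3 burnt (F count now 1)
Step 9: +0 fires, +1 burnt (F count now 0)
Fire out after step 9
Initially T: 21, now '.': 27
Total burnt (originally-T cells now '.'): 18

Answer: 18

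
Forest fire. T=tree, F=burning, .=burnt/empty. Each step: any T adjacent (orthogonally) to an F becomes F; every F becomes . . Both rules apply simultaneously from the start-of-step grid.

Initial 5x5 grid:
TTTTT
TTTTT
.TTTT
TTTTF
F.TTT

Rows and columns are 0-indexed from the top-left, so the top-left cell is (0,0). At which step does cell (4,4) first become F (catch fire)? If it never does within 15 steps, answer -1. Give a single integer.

Step 1: cell (4,4)='F' (+4 fires, +2 burnt)
  -> target ignites at step 1
Step 2: cell (4,4)='.' (+5 fires, +4 burnt)
Step 3: cell (4,4)='.' (+5 fires, +5 burnt)
Step 4: cell (4,4)='.' (+3 fires, +5 burnt)
Step 5: cell (4,4)='.' (+3 fires, +3 burnt)
Step 6: cell (4,4)='.' (+1 fires, +3 burnt)
Step 7: cell (4,4)='.' (+0 fires, +1 burnt)
  fire out at step 7

1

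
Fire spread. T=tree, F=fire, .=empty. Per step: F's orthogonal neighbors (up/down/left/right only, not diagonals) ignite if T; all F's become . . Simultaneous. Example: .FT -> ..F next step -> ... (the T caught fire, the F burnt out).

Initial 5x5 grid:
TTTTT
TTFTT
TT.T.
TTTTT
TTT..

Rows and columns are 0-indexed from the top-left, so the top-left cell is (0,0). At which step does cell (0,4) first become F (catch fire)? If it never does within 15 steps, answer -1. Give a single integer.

Step 1: cell (0,4)='T' (+3 fires, +1 burnt)
Step 2: cell (0,4)='T' (+6 fires, +3 burnt)
Step 3: cell (0,4)='F' (+5 fires, +6 burnt)
  -> target ignites at step 3
Step 4: cell (0,4)='.' (+4 fires, +5 burnt)
Step 5: cell (0,4)='.' (+2 fires, +4 burnt)
Step 6: cell (0,4)='.' (+0 fires, +2 burnt)
  fire out at step 6

3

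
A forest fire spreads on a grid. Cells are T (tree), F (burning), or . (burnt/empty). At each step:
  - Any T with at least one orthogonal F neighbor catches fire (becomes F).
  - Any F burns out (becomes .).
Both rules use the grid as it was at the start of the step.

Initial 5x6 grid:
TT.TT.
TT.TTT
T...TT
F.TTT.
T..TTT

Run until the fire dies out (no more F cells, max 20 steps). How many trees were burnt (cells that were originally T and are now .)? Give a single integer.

Answer: 6

Derivation:
Step 1: +2 fires, +1 burnt (F count now 2)
Step 2: +1 fires, +2 burnt (F count now 1)
Step 3: +2 fires, +1 burnt (F count now 2)
Step 4: +1 fires, +2 burnt (F count now 1)
Step 5: +0 fires, +1 burnt (F count now 0)
Fire out after step 5
Initially T: 19, now '.': 17
Total burnt (originally-T cells now '.'): 6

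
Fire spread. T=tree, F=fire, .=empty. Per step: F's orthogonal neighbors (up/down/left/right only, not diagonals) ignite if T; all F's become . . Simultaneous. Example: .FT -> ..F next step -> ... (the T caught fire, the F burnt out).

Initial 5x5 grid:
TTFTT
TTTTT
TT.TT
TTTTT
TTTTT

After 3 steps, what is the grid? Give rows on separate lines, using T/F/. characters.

Step 1: 3 trees catch fire, 1 burn out
  TF.FT
  TTFTT
  TT.TT
  TTTTT
  TTTTT
Step 2: 4 trees catch fire, 3 burn out
  F...F
  TF.FT
  TT.TT
  TTTTT
  TTTTT
Step 3: 4 trees catch fire, 4 burn out
  .....
  F...F
  TF.FT
  TTTTT
  TTTTT

.....
F...F
TF.FT
TTTTT
TTTTT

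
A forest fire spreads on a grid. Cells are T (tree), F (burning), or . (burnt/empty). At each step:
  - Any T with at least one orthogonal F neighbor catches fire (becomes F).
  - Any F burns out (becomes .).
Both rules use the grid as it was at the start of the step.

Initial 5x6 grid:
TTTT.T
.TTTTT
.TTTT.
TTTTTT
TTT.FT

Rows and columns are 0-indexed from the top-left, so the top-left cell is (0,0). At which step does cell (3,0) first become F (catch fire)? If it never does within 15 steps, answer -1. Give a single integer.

Step 1: cell (3,0)='T' (+2 fires, +1 burnt)
Step 2: cell (3,0)='T' (+3 fires, +2 burnt)
Step 3: cell (3,0)='T' (+3 fires, +3 burnt)
Step 4: cell (3,0)='T' (+5 fires, +3 burnt)
Step 5: cell (3,0)='F' (+6 fires, +5 burnt)
  -> target ignites at step 5
Step 6: cell (3,0)='.' (+3 fires, +6 burnt)
Step 7: cell (3,0)='.' (+1 fires, +3 burnt)
Step 8: cell (3,0)='.' (+1 fires, +1 burnt)
Step 9: cell (3,0)='.' (+0 fires, +1 burnt)
  fire out at step 9

5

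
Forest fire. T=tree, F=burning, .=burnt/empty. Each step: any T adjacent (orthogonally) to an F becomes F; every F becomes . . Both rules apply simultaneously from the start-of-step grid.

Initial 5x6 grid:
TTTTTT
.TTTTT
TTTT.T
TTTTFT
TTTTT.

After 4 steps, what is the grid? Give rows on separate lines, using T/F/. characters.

Step 1: 3 trees catch fire, 1 burn out
  TTTTTT
  .TTTTT
  TTTT.T
  TTTF.F
  TTTTF.
Step 2: 4 trees catch fire, 3 burn out
  TTTTTT
  .TTTTT
  TTTF.F
  TTF...
  TTTF..
Step 3: 5 trees catch fire, 4 burn out
  TTTTTT
  .TTFTF
  TTF...
  TF....
  TTF...
Step 4: 7 trees catch fire, 5 burn out
  TTTFTF
  .TF.F.
  TF....
  F.....
  TF....

TTTFTF
.TF.F.
TF....
F.....
TF....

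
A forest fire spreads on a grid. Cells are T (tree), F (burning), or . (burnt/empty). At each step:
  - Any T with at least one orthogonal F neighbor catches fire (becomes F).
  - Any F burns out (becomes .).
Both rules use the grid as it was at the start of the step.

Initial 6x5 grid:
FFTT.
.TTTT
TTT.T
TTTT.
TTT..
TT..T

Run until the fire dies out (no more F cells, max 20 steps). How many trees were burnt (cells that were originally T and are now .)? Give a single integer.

Answer: 19

Derivation:
Step 1: +2 fires, +2 burnt (F count now 2)
Step 2: +3 fires, +2 burnt (F count now 3)
Step 3: +4 fires, +3 burnt (F count now 4)
Step 4: +4 fires, +4 burnt (F count now 4)
Step 5: +5 fires, +4 burnt (F count now 5)
Step 6: +1 fires, +5 burnt (F count now 1)
Step 7: +0 fires, +1 burnt (F count now 0)
Fire out after step 7
Initially T: 20, now '.': 29
Total burnt (originally-T cells now '.'): 19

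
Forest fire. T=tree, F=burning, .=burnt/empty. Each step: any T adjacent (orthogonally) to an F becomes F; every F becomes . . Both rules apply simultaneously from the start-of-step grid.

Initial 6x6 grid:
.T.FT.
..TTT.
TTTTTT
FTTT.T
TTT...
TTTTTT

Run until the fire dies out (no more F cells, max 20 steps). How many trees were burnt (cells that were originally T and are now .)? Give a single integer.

Step 1: +5 fires, +2 burnt (F count now 5)
Step 2: +7 fires, +5 burnt (F count now 7)
Step 3: +5 fires, +7 burnt (F count now 5)
Step 4: +2 fires, +5 burnt (F count now 2)
Step 5: +2 fires, +2 burnt (F count now 2)
Step 6: +1 fires, +2 burnt (F count now 1)
Step 7: +1 fires, +1 burnt (F count now 1)
Step 8: +0 fires, +1 burnt (F count now 0)
Fire out after step 8
Initially T: 24, now '.': 35
Total burnt (originally-T cells now '.'): 23

Answer: 23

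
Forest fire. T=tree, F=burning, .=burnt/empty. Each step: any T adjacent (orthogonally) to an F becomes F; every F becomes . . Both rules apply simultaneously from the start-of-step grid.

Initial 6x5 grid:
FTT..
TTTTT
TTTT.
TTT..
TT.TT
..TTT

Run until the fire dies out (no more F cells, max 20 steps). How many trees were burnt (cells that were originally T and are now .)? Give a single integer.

Answer: 16

Derivation:
Step 1: +2 fires, +1 burnt (F count now 2)
Step 2: +3 fires, +2 burnt (F count now 3)
Step 3: +3 fires, +3 burnt (F count now 3)
Step 4: +4 fires, +3 burnt (F count now 4)
Step 5: +4 fires, +4 burnt (F count now 4)
Step 6: +0 fires, +4 burnt (F count now 0)
Fire out after step 6
Initially T: 21, now '.': 25
Total burnt (originally-T cells now '.'): 16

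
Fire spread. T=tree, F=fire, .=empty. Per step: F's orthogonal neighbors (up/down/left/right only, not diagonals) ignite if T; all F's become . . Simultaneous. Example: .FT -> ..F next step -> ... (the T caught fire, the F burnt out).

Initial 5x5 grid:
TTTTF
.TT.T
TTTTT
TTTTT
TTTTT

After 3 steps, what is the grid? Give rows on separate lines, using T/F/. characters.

Step 1: 2 trees catch fire, 1 burn out
  TTTF.
  .TT.F
  TTTTT
  TTTTT
  TTTTT
Step 2: 2 trees catch fire, 2 burn out
  TTF..
  .TT..
  TTTTF
  TTTTT
  TTTTT
Step 3: 4 trees catch fire, 2 burn out
  TF...
  .TF..
  TTTF.
  TTTTF
  TTTTT

TF...
.TF..
TTTF.
TTTTF
TTTTT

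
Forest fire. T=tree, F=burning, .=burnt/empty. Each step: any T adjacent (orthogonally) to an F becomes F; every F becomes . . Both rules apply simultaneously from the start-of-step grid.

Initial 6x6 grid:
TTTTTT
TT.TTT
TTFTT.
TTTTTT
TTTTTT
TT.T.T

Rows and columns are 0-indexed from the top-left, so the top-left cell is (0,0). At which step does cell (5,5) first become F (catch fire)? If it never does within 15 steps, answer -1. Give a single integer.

Step 1: cell (5,5)='T' (+3 fires, +1 burnt)
Step 2: cell (5,5)='T' (+7 fires, +3 burnt)
Step 3: cell (5,5)='T' (+8 fires, +7 burnt)
Step 4: cell (5,5)='T' (+9 fires, +8 burnt)
Step 5: cell (5,5)='T' (+3 fires, +9 burnt)
Step 6: cell (5,5)='F' (+1 fires, +3 burnt)
  -> target ignites at step 6
Step 7: cell (5,5)='.' (+0 fires, +1 burnt)
  fire out at step 7

6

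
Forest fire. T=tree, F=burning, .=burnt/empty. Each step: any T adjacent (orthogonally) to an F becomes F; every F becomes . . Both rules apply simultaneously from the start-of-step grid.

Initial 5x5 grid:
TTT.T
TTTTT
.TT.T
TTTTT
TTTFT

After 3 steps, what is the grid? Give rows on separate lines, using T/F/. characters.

Step 1: 3 trees catch fire, 1 burn out
  TTT.T
  TTTTT
  .TT.T
  TTTFT
  TTF.F
Step 2: 3 trees catch fire, 3 burn out
  TTT.T
  TTTTT
  .TT.T
  TTF.F
  TF...
Step 3: 4 trees catch fire, 3 burn out
  TTT.T
  TTTTT
  .TF.F
  TF...
  F....

TTT.T
TTTTT
.TF.F
TF...
F....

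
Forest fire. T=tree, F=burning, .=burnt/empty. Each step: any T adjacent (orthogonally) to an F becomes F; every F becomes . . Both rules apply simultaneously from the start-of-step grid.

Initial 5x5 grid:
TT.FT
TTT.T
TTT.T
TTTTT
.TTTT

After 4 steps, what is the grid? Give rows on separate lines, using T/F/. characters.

Step 1: 1 trees catch fire, 1 burn out
  TT..F
  TTT.T
  TTT.T
  TTTTT
  .TTTT
Step 2: 1 trees catch fire, 1 burn out
  TT...
  TTT.F
  TTT.T
  TTTTT
  .TTTT
Step 3: 1 trees catch fire, 1 burn out
  TT...
  TTT..
  TTT.F
  TTTTT
  .TTTT
Step 4: 1 trees catch fire, 1 burn out
  TT...
  TTT..
  TTT..
  TTTTF
  .TTTT

TT...
TTT..
TTT..
TTTTF
.TTTT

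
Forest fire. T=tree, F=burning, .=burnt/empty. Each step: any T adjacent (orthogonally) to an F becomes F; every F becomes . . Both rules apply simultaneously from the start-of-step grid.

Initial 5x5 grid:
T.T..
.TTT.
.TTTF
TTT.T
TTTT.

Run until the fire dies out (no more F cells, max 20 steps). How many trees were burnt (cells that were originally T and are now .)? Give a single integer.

Step 1: +2 fires, +1 burnt (F count now 2)
Step 2: +2 fires, +2 burnt (F count now 2)
Step 3: +3 fires, +2 burnt (F count now 3)
Step 4: +4 fires, +3 burnt (F count now 4)
Step 5: +3 fires, +4 burnt (F count now 3)
Step 6: +1 fires, +3 burnt (F count now 1)
Step 7: +0 fires, +1 burnt (F count now 0)
Fire out after step 7
Initially T: 16, now '.': 24
Total burnt (originally-T cells now '.'): 15

Answer: 15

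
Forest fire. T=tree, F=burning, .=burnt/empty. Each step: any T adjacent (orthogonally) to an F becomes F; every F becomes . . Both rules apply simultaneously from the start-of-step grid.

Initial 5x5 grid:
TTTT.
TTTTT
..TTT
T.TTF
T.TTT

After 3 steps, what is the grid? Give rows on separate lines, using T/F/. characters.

Step 1: 3 trees catch fire, 1 burn out
  TTTT.
  TTTTT
  ..TTF
  T.TF.
  T.TTF
Step 2: 4 trees catch fire, 3 burn out
  TTTT.
  TTTTF
  ..TF.
  T.F..
  T.TF.
Step 3: 3 trees catch fire, 4 burn out
  TTTT.
  TTTF.
  ..F..
  T....
  T.F..

TTTT.
TTTF.
..F..
T....
T.F..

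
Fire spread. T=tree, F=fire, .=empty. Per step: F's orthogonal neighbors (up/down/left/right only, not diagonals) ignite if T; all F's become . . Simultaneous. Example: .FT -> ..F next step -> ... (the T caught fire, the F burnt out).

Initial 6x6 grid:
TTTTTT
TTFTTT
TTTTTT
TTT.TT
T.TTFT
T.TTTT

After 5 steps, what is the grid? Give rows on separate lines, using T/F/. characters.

Step 1: 8 trees catch fire, 2 burn out
  TTFTTT
  TF.FTT
  TTFTTT
  TTT.FT
  T.TF.F
  T.TTFT
Step 2: 12 trees catch fire, 8 burn out
  TF.FTT
  F...FT
  TF.FFT
  TTF..F
  T.F...
  T.TF.F
Step 3: 7 trees catch fire, 12 burn out
  F...FT
  .....F
  F....F
  TF....
  T.....
  T.F...
Step 4: 2 trees catch fire, 7 burn out
  .....F
  ......
  ......
  F.....
  T.....
  T.....
Step 5: 1 trees catch fire, 2 burn out
  ......
  ......
  ......
  ......
  F.....
  T.....

......
......
......
......
F.....
T.....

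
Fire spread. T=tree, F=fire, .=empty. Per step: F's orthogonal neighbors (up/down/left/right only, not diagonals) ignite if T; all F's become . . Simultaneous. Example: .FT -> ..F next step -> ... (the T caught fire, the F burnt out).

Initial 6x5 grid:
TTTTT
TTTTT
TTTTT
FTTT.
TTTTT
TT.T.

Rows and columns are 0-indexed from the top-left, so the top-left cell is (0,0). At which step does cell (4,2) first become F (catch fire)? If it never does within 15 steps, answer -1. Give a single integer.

Step 1: cell (4,2)='T' (+3 fires, +1 burnt)
Step 2: cell (4,2)='T' (+5 fires, +3 burnt)
Step 3: cell (4,2)='F' (+6 fires, +5 burnt)
  -> target ignites at step 3
Step 4: cell (4,2)='.' (+4 fires, +6 burnt)
Step 5: cell (4,2)='.' (+5 fires, +4 burnt)
Step 6: cell (4,2)='.' (+2 fires, +5 burnt)
Step 7: cell (4,2)='.' (+1 fires, +2 burnt)
Step 8: cell (4,2)='.' (+0 fires, +1 burnt)
  fire out at step 8

3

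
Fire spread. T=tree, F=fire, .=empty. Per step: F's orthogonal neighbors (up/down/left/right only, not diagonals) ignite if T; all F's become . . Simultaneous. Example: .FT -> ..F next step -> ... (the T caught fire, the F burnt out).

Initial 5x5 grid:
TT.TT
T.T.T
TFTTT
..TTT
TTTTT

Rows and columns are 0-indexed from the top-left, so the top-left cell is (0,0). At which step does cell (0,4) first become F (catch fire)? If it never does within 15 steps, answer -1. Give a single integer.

Step 1: cell (0,4)='T' (+2 fires, +1 burnt)
Step 2: cell (0,4)='T' (+4 fires, +2 burnt)
Step 3: cell (0,4)='T' (+4 fires, +4 burnt)
Step 4: cell (0,4)='T' (+5 fires, +4 burnt)
Step 5: cell (0,4)='F' (+3 fires, +5 burnt)
  -> target ignites at step 5
Step 6: cell (0,4)='.' (+1 fires, +3 burnt)
Step 7: cell (0,4)='.' (+0 fires, +1 burnt)
  fire out at step 7

5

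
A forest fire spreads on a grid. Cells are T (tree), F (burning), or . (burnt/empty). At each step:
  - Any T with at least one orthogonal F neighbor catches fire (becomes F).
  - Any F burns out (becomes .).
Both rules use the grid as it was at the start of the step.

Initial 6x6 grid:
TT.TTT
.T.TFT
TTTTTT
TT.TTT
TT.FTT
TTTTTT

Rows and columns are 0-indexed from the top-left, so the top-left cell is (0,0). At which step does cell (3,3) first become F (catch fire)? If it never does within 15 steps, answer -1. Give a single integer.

Step 1: cell (3,3)='F' (+7 fires, +2 burnt)
  -> target ignites at step 1
Step 2: cell (3,3)='.' (+8 fires, +7 burnt)
Step 3: cell (3,3)='.' (+4 fires, +8 burnt)
Step 4: cell (3,3)='.' (+3 fires, +4 burnt)
Step 5: cell (3,3)='.' (+4 fires, +3 burnt)
Step 6: cell (3,3)='.' (+2 fires, +4 burnt)
Step 7: cell (3,3)='.' (+1 fires, +2 burnt)
Step 8: cell (3,3)='.' (+0 fires, +1 burnt)
  fire out at step 8

1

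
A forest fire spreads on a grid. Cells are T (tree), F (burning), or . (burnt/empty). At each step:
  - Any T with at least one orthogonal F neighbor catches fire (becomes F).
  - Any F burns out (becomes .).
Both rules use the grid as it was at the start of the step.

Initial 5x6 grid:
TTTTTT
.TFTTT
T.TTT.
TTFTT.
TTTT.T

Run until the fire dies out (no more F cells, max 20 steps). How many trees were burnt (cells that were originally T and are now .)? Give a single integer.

Step 1: +7 fires, +2 burnt (F count now 7)
Step 2: +8 fires, +7 burnt (F count now 8)
Step 3: +6 fires, +8 burnt (F count now 6)
Step 4: +1 fires, +6 burnt (F count now 1)
Step 5: +0 fires, +1 burnt (F count now 0)
Fire out after step 5
Initially T: 23, now '.': 29
Total burnt (originally-T cells now '.'): 22

Answer: 22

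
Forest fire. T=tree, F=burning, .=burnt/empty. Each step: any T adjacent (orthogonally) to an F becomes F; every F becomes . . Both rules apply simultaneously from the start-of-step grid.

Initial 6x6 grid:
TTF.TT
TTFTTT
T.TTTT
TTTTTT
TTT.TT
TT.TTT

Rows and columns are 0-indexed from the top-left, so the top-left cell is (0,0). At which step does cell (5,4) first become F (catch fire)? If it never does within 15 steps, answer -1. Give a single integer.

Step 1: cell (5,4)='T' (+4 fires, +2 burnt)
Step 2: cell (5,4)='T' (+5 fires, +4 burnt)
Step 3: cell (5,4)='T' (+7 fires, +5 burnt)
Step 4: cell (5,4)='T' (+5 fires, +7 burnt)
Step 5: cell (5,4)='T' (+4 fires, +5 burnt)
Step 6: cell (5,4)='F' (+3 fires, +4 burnt)
  -> target ignites at step 6
Step 7: cell (5,4)='.' (+2 fires, +3 burnt)
Step 8: cell (5,4)='.' (+0 fires, +2 burnt)
  fire out at step 8

6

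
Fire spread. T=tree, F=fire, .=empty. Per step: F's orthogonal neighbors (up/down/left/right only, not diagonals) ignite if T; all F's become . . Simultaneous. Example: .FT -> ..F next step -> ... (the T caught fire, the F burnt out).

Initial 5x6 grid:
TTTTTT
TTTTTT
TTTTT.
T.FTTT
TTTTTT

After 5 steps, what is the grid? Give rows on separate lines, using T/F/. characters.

Step 1: 3 trees catch fire, 1 burn out
  TTTTTT
  TTTTTT
  TTFTT.
  T..FTT
  TTFTTT
Step 2: 6 trees catch fire, 3 burn out
  TTTTTT
  TTFTTT
  TF.FT.
  T...FT
  TF.FTT
Step 3: 8 trees catch fire, 6 burn out
  TTFTTT
  TF.FTT
  F...F.
  T....F
  F...FT
Step 4: 6 trees catch fire, 8 burn out
  TF.FTT
  F...FT
  ......
  F.....
  .....F
Step 5: 3 trees catch fire, 6 burn out
  F...FT
  .....F
  ......
  ......
  ......

F...FT
.....F
......
......
......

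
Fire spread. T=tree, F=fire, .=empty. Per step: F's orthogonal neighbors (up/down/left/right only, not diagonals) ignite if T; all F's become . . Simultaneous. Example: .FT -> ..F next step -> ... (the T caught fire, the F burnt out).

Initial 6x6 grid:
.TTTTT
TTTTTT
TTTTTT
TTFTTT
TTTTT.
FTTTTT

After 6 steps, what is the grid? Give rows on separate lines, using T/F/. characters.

Step 1: 6 trees catch fire, 2 burn out
  .TTTTT
  TTTTTT
  TTFTTT
  TF.FTT
  FTFTT.
  .FTTTT
Step 2: 8 trees catch fire, 6 burn out
  .TTTTT
  TTFTTT
  TF.FTT
  F...FT
  .F.FT.
  ..FTTT
Step 3: 8 trees catch fire, 8 burn out
  .TFTTT
  TF.FTT
  F...FT
  .....F
  ....F.
  ...FTT
Step 4: 6 trees catch fire, 8 burn out
  .F.FTT
  F...FT
  .....F
  ......
  ......
  ....FT
Step 5: 3 trees catch fire, 6 burn out
  ....FT
  .....F
  ......
  ......
  ......
  .....F
Step 6: 1 trees catch fire, 3 burn out
  .....F
  ......
  ......
  ......
  ......
  ......

.....F
......
......
......
......
......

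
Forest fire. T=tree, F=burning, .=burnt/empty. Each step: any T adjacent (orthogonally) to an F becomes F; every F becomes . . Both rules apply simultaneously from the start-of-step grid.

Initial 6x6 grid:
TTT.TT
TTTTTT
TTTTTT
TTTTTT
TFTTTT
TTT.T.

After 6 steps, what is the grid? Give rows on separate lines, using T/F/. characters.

Step 1: 4 trees catch fire, 1 burn out
  TTT.TT
  TTTTTT
  TTTTTT
  TFTTTT
  F.FTTT
  TFT.T.
Step 2: 6 trees catch fire, 4 burn out
  TTT.TT
  TTTTTT
  TFTTTT
  F.FTTT
  ...FTT
  F.F.T.
Step 3: 5 trees catch fire, 6 burn out
  TTT.TT
  TFTTTT
  F.FTTT
  ...FTT
  ....FT
  ....T.
Step 4: 7 trees catch fire, 5 burn out
  TFT.TT
  F.FTTT
  ...FTT
  ....FT
  .....F
  ....F.
Step 5: 5 trees catch fire, 7 burn out
  F.F.TT
  ...FTT
  ....FT
  .....F
  ......
  ......
Step 6: 2 trees catch fire, 5 burn out
  ....TT
  ....FT
  .....F
  ......
  ......
  ......

....TT
....FT
.....F
......
......
......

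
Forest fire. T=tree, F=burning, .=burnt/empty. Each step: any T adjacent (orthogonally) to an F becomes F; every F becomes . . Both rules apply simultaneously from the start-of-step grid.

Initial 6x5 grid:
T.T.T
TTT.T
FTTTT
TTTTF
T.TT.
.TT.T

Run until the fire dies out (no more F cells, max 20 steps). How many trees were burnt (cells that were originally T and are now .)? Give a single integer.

Answer: 20

Derivation:
Step 1: +5 fires, +2 burnt (F count now 5)
Step 2: +9 fires, +5 burnt (F count now 9)
Step 3: +3 fires, +9 burnt (F count now 3)
Step 4: +2 fires, +3 burnt (F count now 2)
Step 5: +1 fires, +2 burnt (F count now 1)
Step 6: +0 fires, +1 burnt (F count now 0)
Fire out after step 6
Initially T: 21, now '.': 29
Total burnt (originally-T cells now '.'): 20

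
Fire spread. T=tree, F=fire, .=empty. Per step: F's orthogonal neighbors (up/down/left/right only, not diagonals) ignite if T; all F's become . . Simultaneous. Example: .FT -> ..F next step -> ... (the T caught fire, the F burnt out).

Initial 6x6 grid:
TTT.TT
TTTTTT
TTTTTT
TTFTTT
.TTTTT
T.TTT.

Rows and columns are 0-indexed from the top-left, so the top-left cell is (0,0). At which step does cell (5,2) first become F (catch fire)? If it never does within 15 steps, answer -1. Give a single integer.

Step 1: cell (5,2)='T' (+4 fires, +1 burnt)
Step 2: cell (5,2)='F' (+8 fires, +4 burnt)
  -> target ignites at step 2
Step 3: cell (5,2)='.' (+8 fires, +8 burnt)
Step 4: cell (5,2)='.' (+6 fires, +8 burnt)
Step 5: cell (5,2)='.' (+3 fires, +6 burnt)
Step 6: cell (5,2)='.' (+1 fires, +3 burnt)
Step 7: cell (5,2)='.' (+0 fires, +1 burnt)
  fire out at step 7

2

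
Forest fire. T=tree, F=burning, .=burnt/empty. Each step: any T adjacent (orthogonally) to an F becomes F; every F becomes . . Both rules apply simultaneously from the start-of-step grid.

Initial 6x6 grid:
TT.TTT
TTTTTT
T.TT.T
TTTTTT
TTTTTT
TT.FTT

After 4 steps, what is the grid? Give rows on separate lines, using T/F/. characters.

Step 1: 2 trees catch fire, 1 burn out
  TT.TTT
  TTTTTT
  T.TT.T
  TTTTTT
  TTTFTT
  TT..FT
Step 2: 4 trees catch fire, 2 burn out
  TT.TTT
  TTTTTT
  T.TT.T
  TTTFTT
  TTF.FT
  TT...F
Step 3: 5 trees catch fire, 4 burn out
  TT.TTT
  TTTTTT
  T.TF.T
  TTF.FT
  TF...F
  TT....
Step 4: 6 trees catch fire, 5 burn out
  TT.TTT
  TTTFTT
  T.F..T
  TF...F
  F.....
  TF....

TT.TTT
TTTFTT
T.F..T
TF...F
F.....
TF....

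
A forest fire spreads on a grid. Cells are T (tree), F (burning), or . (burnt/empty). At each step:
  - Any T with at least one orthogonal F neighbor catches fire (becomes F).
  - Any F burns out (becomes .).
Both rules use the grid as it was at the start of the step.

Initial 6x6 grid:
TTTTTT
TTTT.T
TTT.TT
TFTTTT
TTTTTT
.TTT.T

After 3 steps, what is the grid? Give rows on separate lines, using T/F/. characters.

Step 1: 4 trees catch fire, 1 burn out
  TTTTTT
  TTTT.T
  TFT.TT
  F.FTTT
  TFTTTT
  .TTT.T
Step 2: 7 trees catch fire, 4 burn out
  TTTTTT
  TFTT.T
  F.F.TT
  ...FTT
  F.FTTT
  .FTT.T
Step 3: 6 trees catch fire, 7 burn out
  TFTTTT
  F.FT.T
  ....TT
  ....FT
  ...FTT
  ..FT.T

TFTTTT
F.FT.T
....TT
....FT
...FTT
..FT.T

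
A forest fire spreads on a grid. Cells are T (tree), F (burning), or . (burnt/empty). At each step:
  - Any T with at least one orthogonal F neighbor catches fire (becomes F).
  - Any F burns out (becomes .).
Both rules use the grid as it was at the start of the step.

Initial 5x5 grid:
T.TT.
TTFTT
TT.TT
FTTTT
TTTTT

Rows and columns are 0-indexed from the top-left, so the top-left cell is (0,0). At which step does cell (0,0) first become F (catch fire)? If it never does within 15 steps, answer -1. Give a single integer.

Step 1: cell (0,0)='T' (+6 fires, +2 burnt)
Step 2: cell (0,0)='T' (+7 fires, +6 burnt)
Step 3: cell (0,0)='F' (+4 fires, +7 burnt)
  -> target ignites at step 3
Step 4: cell (0,0)='.' (+2 fires, +4 burnt)
Step 5: cell (0,0)='.' (+1 fires, +2 burnt)
Step 6: cell (0,0)='.' (+0 fires, +1 burnt)
  fire out at step 6

3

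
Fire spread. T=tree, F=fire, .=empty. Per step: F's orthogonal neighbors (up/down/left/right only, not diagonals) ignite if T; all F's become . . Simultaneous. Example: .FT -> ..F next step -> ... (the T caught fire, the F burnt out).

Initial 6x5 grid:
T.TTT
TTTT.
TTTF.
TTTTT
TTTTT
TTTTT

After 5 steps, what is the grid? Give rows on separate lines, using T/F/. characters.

Step 1: 3 trees catch fire, 1 burn out
  T.TTT
  TTTF.
  TTF..
  TTTFT
  TTTTT
  TTTTT
Step 2: 6 trees catch fire, 3 burn out
  T.TFT
  TTF..
  TF...
  TTF.F
  TTTFT
  TTTTT
Step 3: 8 trees catch fire, 6 burn out
  T.F.F
  TF...
  F....
  TF...
  TTF.F
  TTTFT
Step 4: 5 trees catch fire, 8 burn out
  T....
  F....
  .....
  F....
  TF...
  TTF.F
Step 5: 3 trees catch fire, 5 burn out
  F....
  .....
  .....
  .....
  F....
  TF...

F....
.....
.....
.....
F....
TF...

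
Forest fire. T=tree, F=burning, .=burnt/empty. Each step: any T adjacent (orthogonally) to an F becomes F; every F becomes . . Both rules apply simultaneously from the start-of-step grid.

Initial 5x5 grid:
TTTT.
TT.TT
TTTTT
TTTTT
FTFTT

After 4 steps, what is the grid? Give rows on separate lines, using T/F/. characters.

Step 1: 4 trees catch fire, 2 burn out
  TTTT.
  TT.TT
  TTTTT
  FTFTT
  .F.FT
Step 2: 5 trees catch fire, 4 burn out
  TTTT.
  TT.TT
  FTFTT
  .F.FT
  ....F
Step 3: 4 trees catch fire, 5 burn out
  TTTT.
  FT.TT
  .F.FT
  ....F
  .....
Step 4: 4 trees catch fire, 4 burn out
  FTTT.
  .F.FT
  ....F
  .....
  .....

FTTT.
.F.FT
....F
.....
.....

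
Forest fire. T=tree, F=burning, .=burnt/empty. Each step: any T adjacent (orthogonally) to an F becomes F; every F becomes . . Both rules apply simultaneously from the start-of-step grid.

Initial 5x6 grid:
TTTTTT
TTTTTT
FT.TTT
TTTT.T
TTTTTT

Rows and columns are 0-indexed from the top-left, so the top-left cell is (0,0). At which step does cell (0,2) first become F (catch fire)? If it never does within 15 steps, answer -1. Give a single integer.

Step 1: cell (0,2)='T' (+3 fires, +1 burnt)
Step 2: cell (0,2)='T' (+4 fires, +3 burnt)
Step 3: cell (0,2)='T' (+4 fires, +4 burnt)
Step 4: cell (0,2)='F' (+4 fires, +4 burnt)
  -> target ignites at step 4
Step 5: cell (0,2)='.' (+4 fires, +4 burnt)
Step 6: cell (0,2)='.' (+4 fires, +4 burnt)
Step 7: cell (0,2)='.' (+3 fires, +4 burnt)
Step 8: cell (0,2)='.' (+1 fires, +3 burnt)
Step 9: cell (0,2)='.' (+0 fires, +1 burnt)
  fire out at step 9

4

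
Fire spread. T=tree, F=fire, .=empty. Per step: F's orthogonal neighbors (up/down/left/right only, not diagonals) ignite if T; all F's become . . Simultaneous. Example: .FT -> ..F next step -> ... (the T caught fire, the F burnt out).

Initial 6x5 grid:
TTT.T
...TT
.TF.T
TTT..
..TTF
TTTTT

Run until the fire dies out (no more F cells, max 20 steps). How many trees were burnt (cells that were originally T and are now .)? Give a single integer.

Step 1: +4 fires, +2 burnt (F count now 4)
Step 2: +3 fires, +4 burnt (F count now 3)
Step 3: +2 fires, +3 burnt (F count now 2)
Step 4: +1 fires, +2 burnt (F count now 1)
Step 5: +1 fires, +1 burnt (F count now 1)
Step 6: +0 fires, +1 burnt (F count now 0)
Fire out after step 6
Initially T: 18, now '.': 23
Total burnt (originally-T cells now '.'): 11

Answer: 11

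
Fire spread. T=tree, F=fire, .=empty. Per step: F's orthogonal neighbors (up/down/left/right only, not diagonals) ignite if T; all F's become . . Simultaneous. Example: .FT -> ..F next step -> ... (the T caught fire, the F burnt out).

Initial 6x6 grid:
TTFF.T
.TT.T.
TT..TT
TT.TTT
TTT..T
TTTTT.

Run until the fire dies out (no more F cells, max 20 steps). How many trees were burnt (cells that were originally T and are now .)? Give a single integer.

Answer: 16

Derivation:
Step 1: +2 fires, +2 burnt (F count now 2)
Step 2: +2 fires, +2 burnt (F count now 2)
Step 3: +1 fires, +2 burnt (F count now 1)
Step 4: +2 fires, +1 burnt (F count now 2)
Step 5: +2 fires, +2 burnt (F count now 2)
Step 6: +3 fires, +2 burnt (F count now 3)
Step 7: +2 fires, +3 burnt (F count now 2)
Step 8: +1 fires, +2 burnt (F count now 1)
Step 9: +1 fires, +1 burnt (F count now 1)
Step 10: +0 fires, +1 burnt (F count now 0)
Fire out after step 10
Initially T: 24, now '.': 28
Total burnt (originally-T cells now '.'): 16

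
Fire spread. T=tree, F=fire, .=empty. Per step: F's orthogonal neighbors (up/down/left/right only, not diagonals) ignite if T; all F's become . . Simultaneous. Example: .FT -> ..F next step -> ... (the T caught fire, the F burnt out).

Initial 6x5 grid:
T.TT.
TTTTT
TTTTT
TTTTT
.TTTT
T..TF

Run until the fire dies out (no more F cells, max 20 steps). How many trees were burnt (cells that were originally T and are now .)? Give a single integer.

Answer: 23

Derivation:
Step 1: +2 fires, +1 burnt (F count now 2)
Step 2: +2 fires, +2 burnt (F count now 2)
Step 3: +3 fires, +2 burnt (F count now 3)
Step 4: +4 fires, +3 burnt (F count now 4)
Step 5: +3 fires, +4 burnt (F count now 3)
Step 6: +4 fires, +3 burnt (F count now 4)
Step 7: +3 fires, +4 burnt (F count now 3)
Step 8: +1 fires, +3 burnt (F count now 1)
Step 9: +1 fires, +1 burnt (F count now 1)
Step 10: +0 fires, +1 burnt (F count now 0)
Fire out after step 10
Initially T: 24, now '.': 29
Total burnt (originally-T cells now '.'): 23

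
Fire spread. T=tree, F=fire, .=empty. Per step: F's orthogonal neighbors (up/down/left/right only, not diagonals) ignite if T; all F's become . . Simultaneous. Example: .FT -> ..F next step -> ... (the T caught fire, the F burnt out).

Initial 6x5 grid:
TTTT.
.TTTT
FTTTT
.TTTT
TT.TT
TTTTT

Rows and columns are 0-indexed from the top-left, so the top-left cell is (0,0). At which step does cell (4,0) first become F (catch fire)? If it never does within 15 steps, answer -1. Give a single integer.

Step 1: cell (4,0)='T' (+1 fires, +1 burnt)
Step 2: cell (4,0)='T' (+3 fires, +1 burnt)
Step 3: cell (4,0)='T' (+5 fires, +3 burnt)
Step 4: cell (4,0)='F' (+7 fires, +5 burnt)
  -> target ignites at step 4
Step 5: cell (4,0)='.' (+6 fires, +7 burnt)
Step 6: cell (4,0)='.' (+2 fires, +6 burnt)
Step 7: cell (4,0)='.' (+1 fires, +2 burnt)
Step 8: cell (4,0)='.' (+0 fires, +1 burnt)
  fire out at step 8

4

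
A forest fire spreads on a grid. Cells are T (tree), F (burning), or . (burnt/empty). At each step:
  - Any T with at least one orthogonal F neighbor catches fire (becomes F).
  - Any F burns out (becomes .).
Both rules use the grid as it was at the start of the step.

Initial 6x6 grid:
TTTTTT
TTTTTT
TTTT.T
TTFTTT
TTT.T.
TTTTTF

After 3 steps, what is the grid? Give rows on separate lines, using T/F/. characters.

Step 1: 5 trees catch fire, 2 burn out
  TTTTTT
  TTTTTT
  TTFT.T
  TF.FTT
  TTF.T.
  TTTTF.
Step 2: 9 trees catch fire, 5 burn out
  TTTTTT
  TTFTTT
  TF.F.T
  F...FT
  TF..F.
  TTFF..
Step 3: 7 trees catch fire, 9 burn out
  TTFTTT
  TF.FTT
  F....T
  .....F
  F.....
  TF....

TTFTTT
TF.FTT
F....T
.....F
F.....
TF....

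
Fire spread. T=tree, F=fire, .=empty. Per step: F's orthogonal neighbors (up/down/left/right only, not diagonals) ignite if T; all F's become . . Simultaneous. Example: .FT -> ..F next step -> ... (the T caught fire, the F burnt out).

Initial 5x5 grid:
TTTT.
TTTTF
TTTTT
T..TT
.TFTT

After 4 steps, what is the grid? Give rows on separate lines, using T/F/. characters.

Step 1: 4 trees catch fire, 2 burn out
  TTTT.
  TTTF.
  TTTTF
  T..TT
  .F.FT
Step 2: 6 trees catch fire, 4 burn out
  TTTF.
  TTF..
  TTTF.
  T..FF
  ....F
Step 3: 3 trees catch fire, 6 burn out
  TTF..
  TF...
  TTF..
  T....
  .....
Step 4: 3 trees catch fire, 3 burn out
  TF...
  F....
  TF...
  T....
  .....

TF...
F....
TF...
T....
.....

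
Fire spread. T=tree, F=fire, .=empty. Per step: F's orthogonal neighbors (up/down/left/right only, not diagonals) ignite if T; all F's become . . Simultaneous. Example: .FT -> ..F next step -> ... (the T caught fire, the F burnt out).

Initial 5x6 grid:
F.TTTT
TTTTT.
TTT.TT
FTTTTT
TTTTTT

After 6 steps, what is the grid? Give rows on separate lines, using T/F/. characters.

Step 1: 4 trees catch fire, 2 burn out
  ..TTTT
  FTTTT.
  FTT.TT
  .FTTTT
  FTTTTT
Step 2: 4 trees catch fire, 4 burn out
  ..TTTT
  .FTTT.
  .FT.TT
  ..FTTT
  .FTTTT
Step 3: 4 trees catch fire, 4 burn out
  ..TTTT
  ..FTT.
  ..F.TT
  ...FTT
  ..FTTT
Step 4: 4 trees catch fire, 4 burn out
  ..FTTT
  ...FT.
  ....TT
  ....FT
  ...FTT
Step 5: 5 trees catch fire, 4 burn out
  ...FTT
  ....F.
  ....FT
  .....F
  ....FT
Step 6: 3 trees catch fire, 5 burn out
  ....FT
  ......
  .....F
  ......
  .....F

....FT
......
.....F
......
.....F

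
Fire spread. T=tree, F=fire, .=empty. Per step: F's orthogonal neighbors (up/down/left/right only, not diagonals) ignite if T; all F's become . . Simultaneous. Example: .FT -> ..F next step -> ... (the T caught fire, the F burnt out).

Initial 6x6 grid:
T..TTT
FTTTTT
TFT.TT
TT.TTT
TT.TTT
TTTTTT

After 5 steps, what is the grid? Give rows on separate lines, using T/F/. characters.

Step 1: 5 trees catch fire, 2 burn out
  F..TTT
  .FTTTT
  F.F.TT
  TF.TTT
  TT.TTT
  TTTTTT
Step 2: 3 trees catch fire, 5 burn out
  ...TTT
  ..FTTT
  ....TT
  F..TTT
  TF.TTT
  TTTTTT
Step 3: 3 trees catch fire, 3 burn out
  ...TTT
  ...FTT
  ....TT
  ...TTT
  F..TTT
  TFTTTT
Step 4: 4 trees catch fire, 3 burn out
  ...FTT
  ....FT
  ....TT
  ...TTT
  ...TTT
  F.FTTT
Step 5: 4 trees catch fire, 4 burn out
  ....FT
  .....F
  ....FT
  ...TTT
  ...TTT
  ...FTT

....FT
.....F
....FT
...TTT
...TTT
...FTT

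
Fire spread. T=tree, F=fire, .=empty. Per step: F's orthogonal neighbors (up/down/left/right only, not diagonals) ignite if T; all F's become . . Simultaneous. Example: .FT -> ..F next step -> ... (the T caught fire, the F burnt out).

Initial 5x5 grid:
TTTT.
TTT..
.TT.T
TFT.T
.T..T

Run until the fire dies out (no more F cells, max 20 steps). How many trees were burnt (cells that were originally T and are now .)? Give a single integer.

Step 1: +4 fires, +1 burnt (F count now 4)
Step 2: +2 fires, +4 burnt (F count now 2)
Step 3: +3 fires, +2 burnt (F count now 3)
Step 4: +2 fires, +3 burnt (F count now 2)
Step 5: +1 fires, +2 burnt (F count now 1)
Step 6: +0 fires, +1 burnt (F count now 0)
Fire out after step 6
Initially T: 15, now '.': 22
Total burnt (originally-T cells now '.'): 12

Answer: 12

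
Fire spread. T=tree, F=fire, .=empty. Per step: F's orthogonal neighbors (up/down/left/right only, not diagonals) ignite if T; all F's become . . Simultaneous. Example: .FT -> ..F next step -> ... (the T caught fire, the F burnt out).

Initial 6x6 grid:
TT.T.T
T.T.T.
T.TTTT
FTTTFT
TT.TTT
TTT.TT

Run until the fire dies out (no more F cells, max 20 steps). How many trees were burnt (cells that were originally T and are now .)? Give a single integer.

Answer: 24

Derivation:
Step 1: +7 fires, +2 burnt (F count now 7)
Step 2: +10 fires, +7 burnt (F count now 10)
Step 3: +4 fires, +10 burnt (F count now 4)
Step 4: +3 fires, +4 burnt (F count now 3)
Step 5: +0 fires, +3 burnt (F count now 0)
Fire out after step 5
Initially T: 26, now '.': 34
Total burnt (originally-T cells now '.'): 24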